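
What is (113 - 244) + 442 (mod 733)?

311

113 - 244 = -131 ≡ 602 (mod 733)
602 + 442 = 1044 ≡ 311 (mod 733)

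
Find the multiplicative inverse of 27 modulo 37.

11

Run the extended Euclidean algorithm:
37 = 1*27 + 10
27 = 2*10 + 7
10 = 1*7 + 3
7 = 2*3 + 1
3 = 3*1 + 0
gcd(27, 37) = 1, so the inverse exists.
Bézout: 1 = −8*37 + 11*27.
So 27⁻¹ ≡ 11 (mod 37).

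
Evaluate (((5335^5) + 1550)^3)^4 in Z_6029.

(5335)^5 ≡ 5760 (mod 6029)
5760 + 1550 = 7310 ≡ 1281 (mod 6029)
(1281)^3 ≡ 5930 (mod 6029)
(5930)^4 ≡ 5573 (mod 6029)

5573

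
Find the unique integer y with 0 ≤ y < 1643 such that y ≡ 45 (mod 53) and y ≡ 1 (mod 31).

1582

53⁻¹ mod 31: 53·24 ≡ 1 (mod 31), so 53⁻¹ ≡ 24.
y = 45 + 53·((1 − 45)·24 mod 31) = 45 + 53·29 = 1582.
Check: 1582 mod 53 = 45, 1582 mod 31 = 1. ✓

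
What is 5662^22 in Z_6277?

By square-and-multiply:
22 in binary is 10110, i.e. 22 = 16 + 4 + 2.
5662^1 ≡ 5662 (mod 6277)
5662^2 ≡ 5662^2 = 32058244 ≡ 1605 (mod 6277)
5662^4 ≡ 1605^2 = 2576025 ≡ 2455 (mod 6277)
5662^8 ≡ 2455^2 = 6027025 ≡ 1105 (mod 6277)
5662^16 ≡ 1105^2 = 1221025 ≡ 3287 (mod 6277)
5662^22 = 5662^16 · 5662^4 · 5662^2 ≡ 3287 · 2455 · 1605 (mod 6277).
Accumulate the product:
3287 · 2455 = 8069585 ≡ 3640
3640 · 1605 = 5842200 ≡ 4590

4590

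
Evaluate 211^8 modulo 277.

211^1 ≡ 211 (mod 277)
211^2 ≡ 211^2 = 44521 ≡ 201 (mod 277)
211^4 ≡ 201^2 = 40401 ≡ 236 (mod 277)
211^8 ≡ 236^2 = 55696 ≡ 19 (mod 277)
So 211^8 ≡ 19 (mod 277).

19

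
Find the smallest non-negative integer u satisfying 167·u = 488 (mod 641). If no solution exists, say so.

gcd(167, 641) = 1, so a unique solution mod 641 exists.
167⁻¹ ≡ 380 (mod 641).
u ≡ 380·488 ≡ 191 (mod 641).

191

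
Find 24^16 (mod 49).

32

24^1 ≡ 24 (mod 49)
24^2 ≡ 24^2 = 576 ≡ 37 (mod 49)
24^4 ≡ 37^2 = 1369 ≡ 46 (mod 49)
24^8 ≡ 46^2 = 2116 ≡ 9 (mod 49)
24^16 ≡ 9^2 = 81 ≡ 32 (mod 49)
So 24^16 ≡ 32 (mod 49).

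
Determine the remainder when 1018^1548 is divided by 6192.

4384

1548 in binary is 11000001100, i.e. 1548 = 1024 + 512 + 8 + 4.
1018^1 ≡ 1018 (mod 6192)
1018^2 ≡ 1018^2 = 1036324 ≡ 2260 (mod 6192)
1018^4 ≡ 2260^2 = 5107600 ≡ 5392 (mod 6192)
1018^8 ≡ 5392^2 = 29073664 ≡ 2224 (mod 6192)
1018^16 ≡ 2224^2 = 4946176 ≡ 4960 (mod 6192)
1018^32 ≡ 4960^2 = 24601600 ≡ 784 (mod 6192)
1018^64 ≡ 784^2 = 614656 ≡ 1648 (mod 6192)
1018^128 ≡ 1648^2 = 2715904 ≡ 3808 (mod 6192)
1018^256 ≡ 3808^2 = 14500864 ≡ 5392 (mod 6192)
1018^512 ≡ 5392^2 = 29073664 ≡ 2224 (mod 6192)
1018^1024 ≡ 2224^2 = 4946176 ≡ 4960 (mod 6192)
1018^1548 = 1018^1024 × 1018^512 × 1018^8 × 1018^4 ≡ 4960 × 2224 × 2224 × 5392 (mod 6192).
Accumulate the product:
4960 × 2224 = 11031040 ≡ 3088
3088 × 2224 = 6867712 ≡ 784
784 × 5392 = 4227328 ≡ 4384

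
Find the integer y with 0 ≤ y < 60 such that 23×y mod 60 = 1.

Apply the Euclidean algorithm and back-substitute:
60 = 2*23 + 14
23 = 1*14 + 9
14 = 1*9 + 5
9 = 1*5 + 4
5 = 1*4 + 1
4 = 4*1 + 0
gcd(23, 60) = 1, so the inverse exists.
Bézout: 1 = 5*60 − 13*23.
So 23⁻¹ ≡ −13 ≡ 47 (mod 60).

47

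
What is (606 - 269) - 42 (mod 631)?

606 - 269 = 337
337 - 42 = 295

295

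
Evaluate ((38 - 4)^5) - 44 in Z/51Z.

38 - 4 = 34
(34)^5 ≡ 34 (mod 51)
34 - 44 = -10 ≡ 41 (mod 51)

41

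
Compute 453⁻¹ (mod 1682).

427

1682 = 3*453 + 323
453 = 1*323 + 130
323 = 2*130 + 63
130 = 2*63 + 4
63 = 15*4 + 3
4 = 1*3 + 1
3 = 3*1 + 0
gcd(453, 1682) = 1, so the inverse exists.
Bézout: 1 = −115*1682 + 427*453.
So 453⁻¹ ≡ 427 (mod 1682).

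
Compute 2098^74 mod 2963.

By square-and-multiply:
74 in binary is 1001010, i.e. 74 = 64 + 8 + 2.
2098^1 ≡ 2098 (mod 2963)
2098^2 ≡ 2098^2 = 4401604 ≡ 1549 (mod 2963)
2098^4 ≡ 1549^2 = 2399401 ≡ 2334 (mod 2963)
2098^8 ≡ 2334^2 = 5447556 ≡ 1562 (mod 2963)
2098^16 ≡ 1562^2 = 2439844 ≡ 1295 (mod 2963)
2098^32 ≡ 1295^2 = 1677025 ≡ 2930 (mod 2963)
2098^64 ≡ 2930^2 = 8584900 ≡ 1089 (mod 2963)
2098^74 = 2098^64 * 2098^8 * 2098^2 ≡ 1089 * 1562 * 1549 (mod 2963).
Accumulate the product:
1089 * 1562 = 1701018 ≡ 256
256 * 1549 = 396544 ≡ 2465

2465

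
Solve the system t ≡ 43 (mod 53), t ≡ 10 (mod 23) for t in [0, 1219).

53⁻¹ mod 23: 53·10 ≡ 1 (mod 23), so 53⁻¹ ≡ 10.
t = 43 + 53·((10 − 43)·10 mod 23) = 43 + 53·15 = 838.
Check: 838 mod 53 = 43, 838 mod 23 = 10. ✓

838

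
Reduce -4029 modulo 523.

155

-4029 = -8·523 + 155, so -4029 ≡ 155 (mod 523).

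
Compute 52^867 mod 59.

867 in binary is 1101100011, i.e. 867 = 512 + 256 + 64 + 32 + 2 + 1.
52^1 ≡ 52 (mod 59)
52^2 ≡ 52^2 = 2704 ≡ 49 (mod 59)
52^4 ≡ 49^2 = 2401 ≡ 41 (mod 59)
52^8 ≡ 41^2 = 1681 ≡ 29 (mod 59)
52^16 ≡ 29^2 = 841 ≡ 15 (mod 59)
52^32 ≡ 15^2 = 225 ≡ 48 (mod 59)
52^64 ≡ 48^2 = 2304 ≡ 3 (mod 59)
52^128 ≡ 3^2 = 9 (mod 59)
52^256 ≡ 9^2 = 81 ≡ 22 (mod 59)
52^512 ≡ 22^2 = 484 ≡ 12 (mod 59)
52^867 = 52^512 · 52^256 · 52^64 · 52^32 · 52^2 · 52^1 ≡ 12 · 22 · 3 · 48 · 49 · 52 (mod 59).
Accumulate the product:
12 · 22 = 264 ≡ 28
28 · 3 = 84 ≡ 25
25 · 48 = 1200 ≡ 20
20 · 49 = 980 ≡ 36
36 · 52 = 1872 ≡ 43

43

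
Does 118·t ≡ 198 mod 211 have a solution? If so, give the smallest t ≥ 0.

134

gcd(118, 211) = 1, so a unique solution mod 211 exists.
118⁻¹ ≡ 152 (mod 211).
t ≡ 152·198 ≡ 134 (mod 211).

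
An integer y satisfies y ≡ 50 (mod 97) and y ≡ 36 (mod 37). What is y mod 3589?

97⁻¹ mod 37: 97×29 ≡ 1 (mod 37), so 97⁻¹ ≡ 29.
y = 50 + 97×((36 − 50)×29 mod 37) = 50 + 97×1 = 147.
Check: 147 mod 97 = 50, 147 mod 37 = 36. ✓

147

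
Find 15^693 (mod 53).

10

Compute successive squares:
15^1 ≡ 15 (mod 53)
15^2 ≡ 15^2 = 225 ≡ 13 (mod 53)
15^4 ≡ 13^2 = 169 ≡ 10 (mod 53)
15^8 ≡ 10^2 = 100 ≡ 47 (mod 53)
15^16 ≡ 47^2 = 2209 ≡ 36 (mod 53)
15^32 ≡ 36^2 = 1296 ≡ 24 (mod 53)
15^64 ≡ 24^2 = 576 ≡ 46 (mod 53)
15^128 ≡ 46^2 = 2116 ≡ 49 (mod 53)
15^256 ≡ 49^2 = 2401 ≡ 16 (mod 53)
15^512 ≡ 16^2 = 256 ≡ 44 (mod 53)
15^693 = 15^512 · 15^128 · 15^32 · 15^16 · 15^4 · 15^1 ≡ 44 · 49 · 24 · 36 · 10 · 15 (mod 53).
Accumulate the product:
44 · 49 = 2156 ≡ 36
36 · 24 = 864 ≡ 16
16 · 36 = 576 ≡ 46
46 · 10 = 460 ≡ 36
36 · 15 = 540 ≡ 10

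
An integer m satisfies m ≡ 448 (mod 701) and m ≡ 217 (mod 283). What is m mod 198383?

701⁻¹ mod 283: 701·174 ≡ 1 (mod 283), so 701⁻¹ ≡ 174.
m = 448 + 701·((217 − 448)·174 mod 283) = 448 + 701·275 = 193223.

193223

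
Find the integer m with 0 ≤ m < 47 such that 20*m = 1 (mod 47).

Apply the Euclidean algorithm and back-substitute:
47 = 2·20 + 7
20 = 2·7 + 6
7 = 1·6 + 1
6 = 6·1 + 0
gcd(20, 47) = 1, so the inverse exists.
Bézout: 1 = 3·47 − 7·20.
So 20⁻¹ ≡ −7 ≡ 40 (mod 47).

40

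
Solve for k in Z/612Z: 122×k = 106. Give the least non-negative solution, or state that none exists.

41

gcd(122, 612) = 2, and 2 | 106, so solutions exist.
Divide through by 2: 61×k = 53 (mod 306).
61⁻¹ ≡ 301 (mod 306).
k ≡ 301×53 ≡ 41 (mod 306).
The smallest non-negative solution is k = 41.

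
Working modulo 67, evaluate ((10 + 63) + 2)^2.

64

10 + 63 = 73 ≡ 6 (mod 67)
6 + 2 = 8
(8)^2 ≡ 64 (mod 67)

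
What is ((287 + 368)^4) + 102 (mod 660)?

287 + 368 = 655
(655)^4 ≡ 625 (mod 660)
625 + 102 = 727 ≡ 67 (mod 660)

67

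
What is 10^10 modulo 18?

Using repeated squaring:
10 in binary is 1010, i.e. 10 = 8 + 2.
10^1 ≡ 10 (mod 18)
10^2 ≡ 10^2 = 100 ≡ 10 (mod 18)
10^4 ≡ 10^2 = 100 ≡ 10 (mod 18)
10^8 ≡ 10^2 = 100 ≡ 10 (mod 18)
10^10 = 10^8 · 10^2 ≡ 10 · 10 (mod 18).
10 · 10 = 100 ≡ 10 (mod 18).

10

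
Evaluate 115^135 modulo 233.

194

Compute successive squares:
135 in binary is 10000111, i.e. 135 = 128 + 4 + 2 + 1.
115^1 ≡ 115 (mod 233)
115^2 ≡ 115^2 = 13225 ≡ 177 (mod 233)
115^4 ≡ 177^2 = 31329 ≡ 107 (mod 233)
115^8 ≡ 107^2 = 11449 ≡ 32 (mod 233)
115^16 ≡ 32^2 = 1024 ≡ 92 (mod 233)
115^32 ≡ 92^2 = 8464 ≡ 76 (mod 233)
115^64 ≡ 76^2 = 5776 ≡ 184 (mod 233)
115^128 ≡ 184^2 = 33856 ≡ 71 (mod 233)
115^135 = 115^128 × 115^4 × 115^2 × 115^1 ≡ 71 × 107 × 177 × 115 (mod 233).
Accumulate the product:
71 × 107 = 7597 ≡ 141
141 × 177 = 24957 ≡ 26
26 × 115 = 2990 ≡ 194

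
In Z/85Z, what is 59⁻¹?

Apply the Euclidean algorithm and back-substitute:
85 = 1*59 + 26
59 = 2*26 + 7
26 = 3*7 + 5
7 = 1*5 + 2
5 = 2*2 + 1
2 = 2*1 + 0
gcd(59, 85) = 1, so the inverse exists.
Back-substitute for 1:
1 = 1*5 − 2*2
  = −2*7 + 3*5
  = 3*26 − 11*7
  = −11*59 + 25*26
  = 25*85 − 36*59
So 59⁻¹ ≡ −36 ≡ 49 (mod 85).

49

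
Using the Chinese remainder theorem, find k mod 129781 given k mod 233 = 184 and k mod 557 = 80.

56337

233⁻¹ mod 557: 233×153 ≡ 1 (mod 557), so 233⁻¹ ≡ 153.
k = 184 + 233×((80 − 184)×153 mod 557) = 184 + 233×241 = 56337.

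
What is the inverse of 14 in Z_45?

29

Apply the Euclidean algorithm and back-substitute:
45 = 3*14 + 3
14 = 4*3 + 2
3 = 1*2 + 1
2 = 2*1 + 0
gcd(14, 45) = 1, so the inverse exists.
Back-substitute for 1:
1 = 1*3 − 1*2
  = −1*14 + 5*3
  = 5*45 − 16*14
So 14⁻¹ ≡ −16 ≡ 29 (mod 45).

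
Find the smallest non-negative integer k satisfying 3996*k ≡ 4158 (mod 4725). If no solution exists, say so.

98

gcd(3996, 4725) = 27, and 27 | 4158, so solutions exist.
Divide through by 27: 148*k mod 175 = 154.
148⁻¹ ≡ 162 (mod 175).
k ≡ 162*154 ≡ 98 (mod 175).
The smallest non-negative solution is k = 98.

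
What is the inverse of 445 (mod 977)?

685

Run the extended Euclidean algorithm:
977 = 2×445 + 87
445 = 5×87 + 10
87 = 8×10 + 7
10 = 1×7 + 3
7 = 2×3 + 1
3 = 3×1 + 0
gcd(445, 977) = 1, so the inverse exists.
Bézout: 1 = 133×977 − 292×445.
So 445⁻¹ ≡ −292 ≡ 685 (mod 977).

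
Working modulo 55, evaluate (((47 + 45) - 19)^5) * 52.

47 + 45 = 92 ≡ 37 (mod 55)
37 - 19 = 18
(18)^5 ≡ 43 (mod 55)
43 * 52 = 2236 ≡ 36 (mod 55)

36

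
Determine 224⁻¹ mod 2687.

2687 = 11·224 + 223
224 = 1·223 + 1
223 = 223·1 + 0
gcd(224, 2687) = 1, so the inverse exists.
Back-substitute for 1:
1 = 1·224 − 1·223
  = −1·2687 + 12·224
So 224⁻¹ ≡ 12 (mod 2687).

12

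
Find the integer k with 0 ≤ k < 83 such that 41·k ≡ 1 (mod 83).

81

83 = 2*41 + 1
41 = 41*1 + 0
gcd(41, 83) = 1, so the inverse exists.
Back-substitute for 1:
1 = 1*83 − 2*41
So 41⁻¹ ≡ −2 ≡ 81 (mod 83).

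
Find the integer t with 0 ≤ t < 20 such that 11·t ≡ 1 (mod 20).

Apply the Euclidean algorithm and back-substitute:
20 = 1*11 + 9
11 = 1*9 + 2
9 = 4*2 + 1
2 = 2*1 + 0
gcd(11, 20) = 1, so the inverse exists.
Back-substitute for 1:
1 = 1*9 − 4*2
  = −4*11 + 5*9
  = 5*20 − 9*11
So 11⁻¹ ≡ −9 ≡ 11 (mod 20).

11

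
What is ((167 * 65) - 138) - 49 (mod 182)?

167 * 65 = 10855 ≡ 117 (mod 182)
117 - 138 = -21 ≡ 161 (mod 182)
161 - 49 = 112

112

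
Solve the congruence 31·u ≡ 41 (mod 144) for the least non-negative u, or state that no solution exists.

71

gcd(31, 144) = 1, so a unique solution mod 144 exists.
31⁻¹ ≡ 79 (mod 144).
u ≡ 79·41 ≡ 71 (mod 144).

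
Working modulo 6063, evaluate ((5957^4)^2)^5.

(5957)^4 ≡ 3910 (mod 6063)
(3910)^2 ≡ 3277 (mod 6063)
(3277)^5 ≡ 1558 (mod 6063)

1558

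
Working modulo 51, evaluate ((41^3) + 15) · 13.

47

(41)^3 ≡ 20 (mod 51)
20 + 15 = 35
35 · 13 = 455 ≡ 47 (mod 51)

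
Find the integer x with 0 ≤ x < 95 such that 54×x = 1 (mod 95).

Apply the Euclidean algorithm and back-substitute:
95 = 1*54 + 41
54 = 1*41 + 13
41 = 3*13 + 2
13 = 6*2 + 1
2 = 2*1 + 0
gcd(54, 95) = 1, so the inverse exists.
Bézout: 1 = −25*95 + 44*54.
So 54⁻¹ ≡ 44 (mod 95).

44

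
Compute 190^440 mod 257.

253

By square-and-multiply:
190^1 ≡ 190 (mod 257)
190^2 ≡ 190^2 = 36100 ≡ 120 (mod 257)
190^4 ≡ 120^2 = 14400 ≡ 8 (mod 257)
190^8 ≡ 8^2 = 64 (mod 257)
190^16 ≡ 64^2 = 4096 ≡ 241 (mod 257)
190^32 ≡ 241^2 = 58081 ≡ 256 (mod 257)
190^64 ≡ 256^2 = 65536 ≡ 1 (mod 257)
190^128 ≡ 1^2 = 1 (mod 257)
190^256 ≡ 1^2 = 1 (mod 257)
190^440 = 190^256 × 190^128 × 190^32 × 190^16 × 190^8 ≡ 1 × 1 × 256 × 241 × 64 (mod 257).
Accumulate the product:
1 × 1 = 1
1 × 256 = 256
256 × 241 = 61696 ≡ 16
16 × 64 = 1024 ≡ 253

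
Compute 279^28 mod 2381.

By square-and-multiply:
28 in binary is 11100, i.e. 28 = 16 + 8 + 4.
279^1 ≡ 279 (mod 2381)
279^2 ≡ 279^2 = 77841 ≡ 1649 (mod 2381)
279^4 ≡ 1649^2 = 2719201 ≡ 99 (mod 2381)
279^8 ≡ 99^2 = 9801 ≡ 277 (mod 2381)
279^16 ≡ 277^2 = 76729 ≡ 537 (mod 2381)
279^28 = 279^16 × 279^8 × 279^4 ≡ 537 × 277 × 99 (mod 2381).
Accumulate the product:
537 × 277 = 148749 ≡ 1127
1127 × 99 = 111573 ≡ 2047

2047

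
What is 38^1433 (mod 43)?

14

38^1 ≡ 38 (mod 43)
38^2 ≡ 38^2 = 1444 ≡ 25 (mod 43)
38^4 ≡ 25^2 = 625 ≡ 23 (mod 43)
38^8 ≡ 23^2 = 529 ≡ 13 (mod 43)
38^16 ≡ 13^2 = 169 ≡ 40 (mod 43)
38^32 ≡ 40^2 = 1600 ≡ 9 (mod 43)
38^64 ≡ 9^2 = 81 ≡ 38 (mod 43)
38^128 ≡ 38^2 = 1444 ≡ 25 (mod 43)
38^256 ≡ 25^2 = 625 ≡ 23 (mod 43)
38^512 ≡ 23^2 = 529 ≡ 13 (mod 43)
38^1024 ≡ 13^2 = 169 ≡ 40 (mod 43)
38^1433 = 38^1024 · 38^256 · 38^128 · 38^16 · 38^8 · 38^1 ≡ 40 · 23 · 25 · 40 · 13 · 38 (mod 43).
Accumulate the product:
40 · 23 = 920 ≡ 17
17 · 25 = 425 ≡ 38
38 · 40 = 1520 ≡ 15
15 · 13 = 195 ≡ 23
23 · 38 = 874 ≡ 14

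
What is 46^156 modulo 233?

135

By square-and-multiply:
156 in binary is 10011100, i.e. 156 = 128 + 16 + 8 + 4.
46^1 ≡ 46 (mod 233)
46^2 ≡ 46^2 = 2116 ≡ 19 (mod 233)
46^4 ≡ 19^2 = 361 ≡ 128 (mod 233)
46^8 ≡ 128^2 = 16384 ≡ 74 (mod 233)
46^16 ≡ 74^2 = 5476 ≡ 117 (mod 233)
46^32 ≡ 117^2 = 13689 ≡ 175 (mod 233)
46^64 ≡ 175^2 = 30625 ≡ 102 (mod 233)
46^128 ≡ 102^2 = 10404 ≡ 152 (mod 233)
46^156 = 46^128 × 46^16 × 46^8 × 46^4 ≡ 152 × 117 × 74 × 128 (mod 233).
Accumulate the product:
152 × 117 = 17784 ≡ 76
76 × 74 = 5624 ≡ 32
32 × 128 = 4096 ≡ 135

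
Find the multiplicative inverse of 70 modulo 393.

By the extended Euclidean algorithm:
393 = 5·70 + 43
70 = 1·43 + 27
43 = 1·27 + 16
27 = 1·16 + 11
16 = 1·11 + 5
11 = 2·5 + 1
5 = 5·1 + 0
gcd(70, 393) = 1, so the inverse exists.
Bézout: 1 = −13·393 + 73·70.
So 70⁻¹ ≡ 73 (mod 393).

73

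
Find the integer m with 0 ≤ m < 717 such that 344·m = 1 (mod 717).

173

Apply the Euclidean algorithm and back-substitute:
717 = 2×344 + 29
344 = 11×29 + 25
29 = 1×25 + 4
25 = 6×4 + 1
4 = 4×1 + 0
gcd(344, 717) = 1, so the inverse exists.
Back-substitute for 1:
1 = 1×25 − 6×4
  = −6×29 + 7×25
  = 7×344 − 83×29
  = −83×717 + 173×344
So 344⁻¹ ≡ 173 (mod 717).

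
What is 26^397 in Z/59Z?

3

By square-and-multiply:
397 in binary is 110001101, i.e. 397 = 256 + 128 + 8 + 4 + 1.
26^1 ≡ 26 (mod 59)
26^2 ≡ 26^2 = 676 ≡ 27 (mod 59)
26^4 ≡ 27^2 = 729 ≡ 21 (mod 59)
26^8 ≡ 21^2 = 441 ≡ 28 (mod 59)
26^16 ≡ 28^2 = 784 ≡ 17 (mod 59)
26^32 ≡ 17^2 = 289 ≡ 53 (mod 59)
26^64 ≡ 53^2 = 2809 ≡ 36 (mod 59)
26^128 ≡ 36^2 = 1296 ≡ 57 (mod 59)
26^256 ≡ 57^2 = 3249 ≡ 4 (mod 59)
26^397 = 26^256 · 26^128 · 26^8 · 26^4 · 26^1 ≡ 4 · 57 · 28 · 21 · 26 (mod 59).
Accumulate the product:
4 · 57 = 228 ≡ 51
51 · 28 = 1428 ≡ 12
12 · 21 = 252 ≡ 16
16 · 26 = 416 ≡ 3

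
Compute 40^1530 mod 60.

40

1530 in binary is 10111111010, i.e. 1530 = 1024 + 256 + 128 + 64 + 32 + 16 + 8 + 2.
40^1 ≡ 40 (mod 60)
40^2 ≡ 40^2 = 1600 ≡ 40 (mod 60)
40^4 ≡ 40^2 = 1600 ≡ 40 (mod 60)
40^8 ≡ 40^2 = 1600 ≡ 40 (mod 60)
40^16 ≡ 40^2 = 1600 ≡ 40 (mod 60)
40^32 ≡ 40^2 = 1600 ≡ 40 (mod 60)
40^64 ≡ 40^2 = 1600 ≡ 40 (mod 60)
40^128 ≡ 40^2 = 1600 ≡ 40 (mod 60)
40^256 ≡ 40^2 = 1600 ≡ 40 (mod 60)
40^512 ≡ 40^2 = 1600 ≡ 40 (mod 60)
40^1024 ≡ 40^2 = 1600 ≡ 40 (mod 60)
40^1530 = 40^1024 × 40^256 × 40^128 × 40^64 × 40^32 × 40^16 × 40^8 × 40^2 ≡ 40 × 40 × 40 × 40 × 40 × 40 × 40 × 40 (mod 60).
Accumulate the product:
40 × 40 = 1600 ≡ 40
40 × 40 = 1600 ≡ 40
40 × 40 = 1600 ≡ 40
40 × 40 = 1600 ≡ 40
40 × 40 = 1600 ≡ 40
40 × 40 = 1600 ≡ 40
40 × 40 = 1600 ≡ 40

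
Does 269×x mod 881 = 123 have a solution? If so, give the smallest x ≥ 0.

626

gcd(269, 881) = 1, so a unique solution mod 881 exists.
269⁻¹ ≡ 750 (mod 881).
x ≡ 750×123 ≡ 626 (mod 881).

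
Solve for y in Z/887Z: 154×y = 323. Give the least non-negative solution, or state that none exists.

gcd(154, 887) = 1, so a unique solution mod 887 exists.
154⁻¹ ≡ 144 (mod 887).
y ≡ 144×323 ≡ 388 (mod 887).

388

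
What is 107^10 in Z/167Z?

Compute successive squares:
10 in binary is 1010, i.e. 10 = 8 + 2.
107^1 ≡ 107 (mod 167)
107^2 ≡ 107^2 = 11449 ≡ 93 (mod 167)
107^4 ≡ 93^2 = 8649 ≡ 132 (mod 167)
107^8 ≡ 132^2 = 17424 ≡ 56 (mod 167)
107^10 = 107^8 * 107^2 ≡ 56 * 93 (mod 167).
56 * 93 = 5208 ≡ 31 (mod 167).

31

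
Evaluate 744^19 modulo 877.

704

By square-and-multiply:
19 in binary is 10011, i.e. 19 = 16 + 2 + 1.
744^1 ≡ 744 (mod 877)
744^2 ≡ 744^2 = 553536 ≡ 149 (mod 877)
744^4 ≡ 149^2 = 22201 ≡ 276 (mod 877)
744^8 ≡ 276^2 = 76176 ≡ 754 (mod 877)
744^16 ≡ 754^2 = 568516 ≡ 220 (mod 877)
744^19 = 744^16 · 744^2 · 744^1 ≡ 220 · 149 · 744 (mod 877).
Accumulate the product:
220 · 149 = 32780 ≡ 331
331 · 744 = 246264 ≡ 704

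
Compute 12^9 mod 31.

Compute successive squares:
12^1 ≡ 12 (mod 31)
12^2 ≡ 12^2 = 144 ≡ 20 (mod 31)
12^4 ≡ 20^2 = 400 ≡ 28 (mod 31)
12^8 ≡ 28^2 = 784 ≡ 9 (mod 31)
12^9 = 12^8 * 12^1 ≡ 9 * 12 (mod 31).
9 * 12 = 108 ≡ 15 (mod 31).

15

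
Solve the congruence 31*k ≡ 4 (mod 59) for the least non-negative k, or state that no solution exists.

42

gcd(31, 59) = 1, so a unique solution mod 59 exists.
31⁻¹ ≡ 40 (mod 59).
k ≡ 40*4 ≡ 42 (mod 59).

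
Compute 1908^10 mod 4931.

Using repeated squaring:
10 in binary is 1010, i.e. 10 = 8 + 2.
1908^1 ≡ 1908 (mod 4931)
1908^2 ≡ 1908^2 = 3640464 ≡ 1386 (mod 4931)
1908^4 ≡ 1386^2 = 1920996 ≡ 2837 (mod 4931)
1908^8 ≡ 2837^2 = 8048569 ≡ 1177 (mod 4931)
1908^10 = 1908^8 · 1908^2 ≡ 1177 · 1386 (mod 4931).
1177 · 1386 = 1631322 ≡ 4092 (mod 4931).

4092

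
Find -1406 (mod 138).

112

-1406 = -11*138 + 112, so -1406 ≡ 112 (mod 138).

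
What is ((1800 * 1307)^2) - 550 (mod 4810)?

1800 * 1307 = 2352600 ≡ 510 (mod 4810)
(510)^2 ≡ 360 (mod 4810)
360 - 550 = -190 ≡ 4620 (mod 4810)

4620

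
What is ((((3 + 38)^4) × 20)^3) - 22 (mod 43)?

3 + 38 = 41
(41)^4 ≡ 16 (mod 43)
16 × 20 = 320 ≡ 19 (mod 43)
(19)^3 ≡ 22 (mod 43)
22 - 22 = 0

0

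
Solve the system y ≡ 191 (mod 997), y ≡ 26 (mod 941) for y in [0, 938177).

997⁻¹ mod 941: 997×857 ≡ 1 (mod 941), so 997⁻¹ ≡ 857.
y = 191 + 997×((26 − 191)×857 mod 941) = 191 + 997×686 = 684133.

684133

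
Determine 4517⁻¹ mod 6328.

3917

By the extended Euclidean algorithm:
6328 = 1·4517 + 1811
4517 = 2·1811 + 895
1811 = 2·895 + 21
895 = 42·21 + 13
21 = 1·13 + 8
13 = 1·8 + 5
8 = 1·5 + 3
5 = 1·3 + 2
3 = 1·2 + 1
2 = 2·1 + 0
gcd(4517, 6328) = 1, so the inverse exists.
Bézout: 1 = 1721·6328 − 2411·4517.
So 4517⁻¹ ≡ −2411 ≡ 3917 (mod 6328).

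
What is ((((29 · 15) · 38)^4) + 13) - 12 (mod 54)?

29 · 15 = 435 ≡ 3 (mod 54)
3 · 38 = 114 ≡ 6 (mod 54)
(6)^4 ≡ 0 (mod 54)
0 + 13 = 13
13 - 12 = 1

1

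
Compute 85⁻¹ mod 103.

103 = 1·85 + 18
85 = 4·18 + 13
18 = 1·13 + 5
13 = 2·5 + 3
5 = 1·3 + 2
3 = 1·2 + 1
2 = 2·1 + 0
gcd(85, 103) = 1, so the inverse exists.
Bézout: 1 = −33·103 + 40·85.
So 85⁻¹ ≡ 40 (mod 103).

40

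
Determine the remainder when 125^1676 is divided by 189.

By square-and-multiply:
1676 in binary is 11010001100, i.e. 1676 = 1024 + 512 + 128 + 8 + 4.
125^1 ≡ 125 (mod 189)
125^2 ≡ 125^2 = 15625 ≡ 127 (mod 189)
125^4 ≡ 127^2 = 16129 ≡ 64 (mod 189)
125^8 ≡ 64^2 = 4096 ≡ 127 (mod 189)
125^16 ≡ 127^2 = 16129 ≡ 64 (mod 189)
125^32 ≡ 64^2 = 4096 ≡ 127 (mod 189)
125^64 ≡ 127^2 = 16129 ≡ 64 (mod 189)
125^128 ≡ 64^2 = 4096 ≡ 127 (mod 189)
125^256 ≡ 127^2 = 16129 ≡ 64 (mod 189)
125^512 ≡ 64^2 = 4096 ≡ 127 (mod 189)
125^1024 ≡ 127^2 = 16129 ≡ 64 (mod 189)
125^1676 = 125^1024 × 125^512 × 125^128 × 125^8 × 125^4 ≡ 64 × 127 × 127 × 127 × 64 (mod 189).
Accumulate the product:
64 × 127 = 8128 ≡ 1
1 × 127 = 127
127 × 127 = 16129 ≡ 64
64 × 64 = 4096 ≡ 127

127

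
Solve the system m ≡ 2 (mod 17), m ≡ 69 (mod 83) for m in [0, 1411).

17⁻¹ mod 83: 17×44 ≡ 1 (mod 83), so 17⁻¹ ≡ 44.
m = 2 + 17×((69 − 2)×44 mod 83) = 2 + 17×43 = 733.

733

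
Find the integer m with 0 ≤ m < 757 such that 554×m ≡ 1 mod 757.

757 = 1·554 + 203
554 = 2·203 + 148
203 = 1·148 + 55
148 = 2·55 + 38
55 = 1·38 + 17
38 = 2·17 + 4
17 = 4·4 + 1
4 = 4·1 + 0
gcd(554, 757) = 1, so the inverse exists.
Bézout: 1 = 131·757 − 179·554.
So 554⁻¹ ≡ −179 ≡ 578 (mod 757).

578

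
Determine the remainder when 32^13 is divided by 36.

32

13 in binary is 1101, i.e. 13 = 8 + 4 + 1.
32^1 ≡ 32 (mod 36)
32^2 ≡ 32^2 = 1024 ≡ 16 (mod 36)
32^4 ≡ 16^2 = 256 ≡ 4 (mod 36)
32^8 ≡ 4^2 = 16 (mod 36)
32^13 = 32^8 * 32^4 * 32^1 ≡ 16 * 4 * 32 (mod 36).
Accumulate the product:
16 * 4 = 64 ≡ 28
28 * 32 = 896 ≡ 32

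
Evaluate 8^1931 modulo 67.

Using repeated squaring:
1931 in binary is 11110001011, i.e. 1931 = 1024 + 512 + 256 + 128 + 8 + 2 + 1.
8^1 ≡ 8 (mod 67)
8^2 ≡ 8^2 = 64 (mod 67)
8^4 ≡ 64^2 = 4096 ≡ 9 (mod 67)
8^8 ≡ 9^2 = 81 ≡ 14 (mod 67)
8^16 ≡ 14^2 = 196 ≡ 62 (mod 67)
8^32 ≡ 62^2 = 3844 ≡ 25 (mod 67)
8^64 ≡ 25^2 = 625 ≡ 22 (mod 67)
8^128 ≡ 22^2 = 484 ≡ 15 (mod 67)
8^256 ≡ 15^2 = 225 ≡ 24 (mod 67)
8^512 ≡ 24^2 = 576 ≡ 40 (mod 67)
8^1024 ≡ 40^2 = 1600 ≡ 59 (mod 67)
8^1931 = 8^1024 · 8^512 · 8^256 · 8^128 · 8^8 · 8^2 · 8^1 ≡ 59 · 40 · 24 · 15 · 14 · 64 · 8 (mod 67).
Accumulate the product:
59 · 40 = 2360 ≡ 15
15 · 24 = 360 ≡ 25
25 · 15 = 375 ≡ 40
40 · 14 = 560 ≡ 24
24 · 64 = 1536 ≡ 62
62 · 8 = 496 ≡ 27

27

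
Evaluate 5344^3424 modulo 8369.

1832

Using repeated squaring:
3424 in binary is 110101100000, i.e. 3424 = 2048 + 1024 + 256 + 64 + 32.
5344^1 ≡ 5344 (mod 8369)
5344^2 ≡ 5344^2 = 28558336 ≡ 3308 (mod 8369)
5344^4 ≡ 3308^2 = 10942864 ≡ 4581 (mod 8369)
5344^8 ≡ 4581^2 = 20985561 ≡ 4478 (mod 8369)
5344^16 ≡ 4478^2 = 20052484 ≡ 360 (mod 8369)
5344^32 ≡ 360^2 = 129600 ≡ 4065 (mod 8369)
5344^64 ≡ 4065^2 = 16524225 ≡ 3819 (mod 8369)
5344^128 ≡ 3819^2 = 14584761 ≡ 5963 (mod 8369)
5344^256 ≡ 5963^2 = 35557369 ≡ 5857 (mod 8369)
5344^512 ≡ 5857^2 = 34304449 ≡ 8287 (mod 8369)
5344^1024 ≡ 8287^2 = 68674369 ≡ 6724 (mod 8369)
5344^2048 ≡ 6724^2 = 45212176 ≡ 2838 (mod 8369)
5344^3424 = 5344^2048 × 5344^1024 × 5344^256 × 5344^64 × 5344^32 ≡ 2838 × 6724 × 5857 × 3819 × 4065 (mod 8369).
Accumulate the product:
2838 × 6724 = 19082712 ≡ 1392
1392 × 5857 = 8152944 ≡ 1538
1538 × 3819 = 5873622 ≡ 6953
6953 × 4065 = 28263945 ≡ 1832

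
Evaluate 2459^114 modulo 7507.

By square-and-multiply:
114 in binary is 1110010, i.e. 114 = 64 + 32 + 16 + 2.
2459^1 ≡ 2459 (mod 7507)
2459^2 ≡ 2459^2 = 6046681 ≡ 3546 (mod 7507)
2459^4 ≡ 3546^2 = 12574116 ≡ 7398 (mod 7507)
2459^8 ≡ 7398^2 = 54730404 ≡ 4374 (mod 7507)
2459^16 ≡ 4374^2 = 19131876 ≡ 4040 (mod 7507)
2459^32 ≡ 4040^2 = 16321600 ≡ 1382 (mod 7507)
2459^64 ≡ 1382^2 = 1909924 ≡ 3146 (mod 7507)
2459^114 = 2459^64 * 2459^32 * 2459^16 * 2459^2 ≡ 3146 * 1382 * 4040 * 3546 (mod 7507).
Accumulate the product:
3146 * 1382 = 4347772 ≡ 1219
1219 * 4040 = 4924760 ≡ 168
168 * 3546 = 595728 ≡ 2675

2675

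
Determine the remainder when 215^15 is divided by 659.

Compute successive squares:
15 in binary is 1111, i.e. 15 = 8 + 4 + 2 + 1.
215^1 ≡ 215 (mod 659)
215^2 ≡ 215^2 = 46225 ≡ 95 (mod 659)
215^4 ≡ 95^2 = 9025 ≡ 458 (mod 659)
215^8 ≡ 458^2 = 209764 ≡ 202 (mod 659)
215^15 = 215^8 × 215^4 × 215^2 × 215^1 ≡ 202 × 458 × 95 × 215 (mod 659).
Accumulate the product:
202 × 458 = 92516 ≡ 256
256 × 95 = 24320 ≡ 596
596 × 215 = 128140 ≡ 294

294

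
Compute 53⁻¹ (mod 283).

By the extended Euclidean algorithm:
283 = 5×53 + 18
53 = 2×18 + 17
18 = 1×17 + 1
17 = 17×1 + 0
gcd(53, 283) = 1, so the inverse exists.
Back-substitute for 1:
1 = 1×18 − 1×17
  = −1×53 + 3×18
  = 3×283 − 16×53
So 53⁻¹ ≡ −16 ≡ 267 (mod 283).

267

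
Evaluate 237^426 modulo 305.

426 in binary is 110101010, i.e. 426 = 256 + 128 + 32 + 8 + 2.
237^1 ≡ 237 (mod 305)
237^2 ≡ 237^2 = 56169 ≡ 49 (mod 305)
237^4 ≡ 49^2 = 2401 ≡ 266 (mod 305)
237^8 ≡ 266^2 = 70756 ≡ 301 (mod 305)
237^16 ≡ 301^2 = 90601 ≡ 16 (mod 305)
237^32 ≡ 16^2 = 256 (mod 305)
237^64 ≡ 256^2 = 65536 ≡ 266 (mod 305)
237^128 ≡ 266^2 = 70756 ≡ 301 (mod 305)
237^256 ≡ 301^2 = 90601 ≡ 16 (mod 305)
237^426 = 237^256 · 237^128 · 237^32 · 237^8 · 237^2 ≡ 16 · 301 · 256 · 301 · 49 (mod 305).
Accumulate the product:
16 · 301 = 4816 ≡ 241
241 · 256 = 61696 ≡ 86
86 · 301 = 25886 ≡ 266
266 · 49 = 13034 ≡ 224

224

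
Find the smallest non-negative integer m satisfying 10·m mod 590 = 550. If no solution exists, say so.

gcd(10, 590) = 10, and 10 | 550, so solutions exist.
Divide through by 10: 1·m = 55 (mod 59).
1⁻¹ ≡ 1 (mod 59).
m ≡ 1·55 ≡ 55 (mod 59).
The smallest non-negative solution is m = 55.

55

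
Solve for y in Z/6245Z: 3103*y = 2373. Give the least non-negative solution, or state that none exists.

gcd(3103, 6245) = 1, so a unique solution mod 6245 exists.
3103⁻¹ ≡ 2562 (mod 6245).
y ≡ 2562*2373 ≡ 3241 (mod 6245).

3241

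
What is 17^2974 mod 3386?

3005

17^1 ≡ 17 (mod 3386)
17^2 ≡ 17^2 = 289 (mod 3386)
17^4 ≡ 289^2 = 83521 ≡ 2257 (mod 3386)
17^8 ≡ 2257^2 = 5094049 ≡ 1505 (mod 3386)
17^16 ≡ 1505^2 = 2265025 ≡ 3177 (mod 3386)
17^32 ≡ 3177^2 = 10093329 ≡ 3049 (mod 3386)
17^64 ≡ 3049^2 = 9296401 ≡ 1831 (mod 3386)
17^128 ≡ 1831^2 = 3352561 ≡ 421 (mod 3386)
17^256 ≡ 421^2 = 177241 ≡ 1169 (mod 3386)
17^512 ≡ 1169^2 = 1366561 ≡ 2003 (mod 3386)
17^1024 ≡ 2003^2 = 4012009 ≡ 2985 (mod 3386)
17^2048 ≡ 2985^2 = 8910225 ≡ 1659 (mod 3386)
17^2974 = 17^2048 × 17^512 × 17^256 × 17^128 × 17^16 × 17^8 × 17^4 × 17^2 ≡ 1659 × 2003 × 1169 × 421 × 3177 × 1505 × 2257 × 289 (mod 3386).
Accumulate the product:
1659 × 2003 = 3322977 ≡ 1311
1311 × 1169 = 1532559 ≡ 2087
2087 × 421 = 878627 ≡ 1653
1653 × 3177 = 5251581 ≡ 3281
3281 × 1505 = 4937905 ≡ 1117
1117 × 2257 = 2521069 ≡ 1885
1885 × 289 = 544765 ≡ 3005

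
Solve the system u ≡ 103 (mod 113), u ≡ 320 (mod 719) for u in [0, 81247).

113⁻¹ mod 719: 113*70 ≡ 1 (mod 719), so 113⁻¹ ≡ 70.
u = 103 + 113*((320 − 103)*70 mod 719) = 103 + 113*91 = 10386.

10386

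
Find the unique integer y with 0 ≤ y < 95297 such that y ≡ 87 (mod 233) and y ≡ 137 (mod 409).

233⁻¹ mod 409: 233·244 ≡ 1 (mod 409), so 233⁻¹ ≡ 244.
y = 87 + 233·((137 − 87)·244 mod 409) = 87 + 233·339 = 79074.
Check: 79074 mod 233 = 87, 79074 mod 409 = 137. ✓

79074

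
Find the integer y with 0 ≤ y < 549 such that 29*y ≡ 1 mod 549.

284

Run the extended Euclidean algorithm:
549 = 18×29 + 27
29 = 1×27 + 2
27 = 13×2 + 1
2 = 2×1 + 0
gcd(29, 549) = 1, so the inverse exists.
Bézout: 1 = 14×549 − 265×29.
So 29⁻¹ ≡ −265 ≡ 284 (mod 549).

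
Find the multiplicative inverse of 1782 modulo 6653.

6653 = 3*1782 + 1307
1782 = 1*1307 + 475
1307 = 2*475 + 357
475 = 1*357 + 118
357 = 3*118 + 3
118 = 39*3 + 1
3 = 3*1 + 0
gcd(1782, 6653) = 1, so the inverse exists.
Back-substitute for 1:
1 = 1*118 − 39*3
  = −39*357 + 118*118
  = 118*475 − 157*357
  = −157*1307 + 432*475
  = 432*1782 − 589*1307
  = −589*6653 + 2199*1782
So 1782⁻¹ ≡ 2199 (mod 6653).

2199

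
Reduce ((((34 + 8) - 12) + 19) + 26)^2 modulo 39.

9

34 + 8 = 42 ≡ 3 (mod 39)
3 - 12 = -9 ≡ 30 (mod 39)
30 + 19 = 49 ≡ 10 (mod 39)
10 + 26 = 36
(36)^2 ≡ 9 (mod 39)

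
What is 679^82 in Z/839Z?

552

Compute successive squares:
82 in binary is 1010010, i.e. 82 = 64 + 16 + 2.
679^1 ≡ 679 (mod 839)
679^2 ≡ 679^2 = 461041 ≡ 430 (mod 839)
679^4 ≡ 430^2 = 184900 ≡ 320 (mod 839)
679^8 ≡ 320^2 = 102400 ≡ 42 (mod 839)
679^16 ≡ 42^2 = 1764 ≡ 86 (mod 839)
679^32 ≡ 86^2 = 7396 ≡ 684 (mod 839)
679^64 ≡ 684^2 = 467856 ≡ 533 (mod 839)
679^82 = 679^64 × 679^16 × 679^2 ≡ 533 × 86 × 430 (mod 839).
Accumulate the product:
533 × 86 = 45838 ≡ 532
532 × 430 = 228760 ≡ 552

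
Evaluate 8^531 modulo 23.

6

Compute successive squares:
531 in binary is 1000010011, i.e. 531 = 512 + 16 + 2 + 1.
8^1 ≡ 8 (mod 23)
8^2 ≡ 8^2 = 64 ≡ 18 (mod 23)
8^4 ≡ 18^2 = 324 ≡ 2 (mod 23)
8^8 ≡ 2^2 = 4 (mod 23)
8^16 ≡ 4^2 = 16 (mod 23)
8^32 ≡ 16^2 = 256 ≡ 3 (mod 23)
8^64 ≡ 3^2 = 9 (mod 23)
8^128 ≡ 9^2 = 81 ≡ 12 (mod 23)
8^256 ≡ 12^2 = 144 ≡ 6 (mod 23)
8^512 ≡ 6^2 = 36 ≡ 13 (mod 23)
8^531 = 8^512 × 8^16 × 8^2 × 8^1 ≡ 13 × 16 × 18 × 8 (mod 23).
Accumulate the product:
13 × 16 = 208 ≡ 1
1 × 18 = 18
18 × 8 = 144 ≡ 6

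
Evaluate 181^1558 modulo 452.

Using repeated squaring:
1558 in binary is 11000010110, i.e. 1558 = 1024 + 512 + 16 + 4 + 2.
181^1 ≡ 181 (mod 452)
181^2 ≡ 181^2 = 32761 ≡ 217 (mod 452)
181^4 ≡ 217^2 = 47089 ≡ 81 (mod 452)
181^8 ≡ 81^2 = 6561 ≡ 233 (mod 452)
181^16 ≡ 233^2 = 54289 ≡ 49 (mod 452)
181^32 ≡ 49^2 = 2401 ≡ 141 (mod 452)
181^64 ≡ 141^2 = 19881 ≡ 445 (mod 452)
181^128 ≡ 445^2 = 198025 ≡ 49 (mod 452)
181^256 ≡ 49^2 = 2401 ≡ 141 (mod 452)
181^512 ≡ 141^2 = 19881 ≡ 445 (mod 452)
181^1024 ≡ 445^2 = 198025 ≡ 49 (mod 452)
181^1558 = 181^1024 * 181^512 * 181^16 * 181^4 * 181^2 ≡ 49 * 445 * 49 * 81 * 217 (mod 452).
Accumulate the product:
49 * 445 = 21805 ≡ 109
109 * 49 = 5341 ≡ 369
369 * 81 = 29889 ≡ 57
57 * 217 = 12369 ≡ 165

165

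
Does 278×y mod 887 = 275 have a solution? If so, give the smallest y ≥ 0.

202

gcd(278, 887) = 1, so a unique solution mod 887 exists.
278⁻¹ ≡ 820 (mod 887).
y ≡ 820×275 ≡ 202 (mod 887).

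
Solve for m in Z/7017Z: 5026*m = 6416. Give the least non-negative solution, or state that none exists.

gcd(5026, 7017) = 1, so a unique solution mod 7017 exists.
5026⁻¹ ≡ 2749 (mod 7017).
m ≡ 2749*6416 ≡ 3863 (mod 7017).

3863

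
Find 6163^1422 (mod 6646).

1422 in binary is 10110001110, i.e. 1422 = 1024 + 256 + 128 + 8 + 4 + 2.
6163^1 ≡ 6163 (mod 6646)
6163^2 ≡ 6163^2 = 37982569 ≡ 679 (mod 6646)
6163^4 ≡ 679^2 = 461041 ≡ 2467 (mod 6646)
6163^8 ≡ 2467^2 = 6086089 ≡ 4999 (mod 6646)
6163^16 ≡ 4999^2 = 24990001 ≡ 1041 (mod 6646)
6163^32 ≡ 1041^2 = 1083681 ≡ 383 (mod 6646)
6163^64 ≡ 383^2 = 146689 ≡ 477 (mod 6646)
6163^128 ≡ 477^2 = 227529 ≡ 1565 (mod 6646)
6163^256 ≡ 1565^2 = 2449225 ≡ 3497 (mod 6646)
6163^512 ≡ 3497^2 = 12229009 ≡ 369 (mod 6646)
6163^1024 ≡ 369^2 = 136161 ≡ 3241 (mod 6646)
6163^1422 = 6163^1024 × 6163^256 × 6163^128 × 6163^8 × 6163^4 × 6163^2 ≡ 3241 × 3497 × 1565 × 4999 × 2467 × 679 (mod 6646).
Accumulate the product:
3241 × 3497 = 11333777 ≡ 2347
2347 × 1565 = 3673055 ≡ 4463
4463 × 4999 = 22310537 ≡ 6561
6561 × 2467 = 16185987 ≡ 2977
2977 × 679 = 2021383 ≡ 999

999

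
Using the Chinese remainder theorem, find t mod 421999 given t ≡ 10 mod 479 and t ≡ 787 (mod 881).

479⁻¹ mod 881: 479*103 ≡ 1 (mod 881), so 479⁻¹ ≡ 103.
t = 10 + 479*((787 − 10)*103 mod 881) = 10 + 479*741 = 354949.

354949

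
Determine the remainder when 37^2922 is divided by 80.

9

Compute successive squares:
37^1 ≡ 37 (mod 80)
37^2 ≡ 37^2 = 1369 ≡ 9 (mod 80)
37^4 ≡ 9^2 = 81 ≡ 1 (mod 80)
37^8 ≡ 1^2 = 1 (mod 80)
37^16 ≡ 1^2 = 1 (mod 80)
37^32 ≡ 1^2 = 1 (mod 80)
37^64 ≡ 1^2 = 1 (mod 80)
37^128 ≡ 1^2 = 1 (mod 80)
37^256 ≡ 1^2 = 1 (mod 80)
37^512 ≡ 1^2 = 1 (mod 80)
37^1024 ≡ 1^2 = 1 (mod 80)
37^2048 ≡ 1^2 = 1 (mod 80)
37^2922 = 37^2048 × 37^512 × 37^256 × 37^64 × 37^32 × 37^8 × 37^2 ≡ 1 × 1 × 1 × 1 × 1 × 1 × 9 (mod 80).
Accumulate the product:
1 × 1 = 1
1 × 1 = 1
1 × 1 = 1
1 × 1 = 1
1 × 1 = 1
1 × 9 = 9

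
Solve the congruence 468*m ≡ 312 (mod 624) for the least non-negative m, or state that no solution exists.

gcd(468, 624) = 156, and 156 | 312, so solutions exist.
Divide through by 156: 3*m mod 4 = 2.
3⁻¹ ≡ 3 (mod 4).
m ≡ 3*2 ≡ 2 (mod 4).
The smallest non-negative solution is m = 2.

2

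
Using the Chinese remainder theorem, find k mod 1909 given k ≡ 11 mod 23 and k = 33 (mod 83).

448

23⁻¹ mod 83: 23×65 ≡ 1 (mod 83), so 23⁻¹ ≡ 65.
k = 11 + 23×((33 − 11)×65 mod 83) = 11 + 23×19 = 448.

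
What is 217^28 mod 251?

28 in binary is 11100, i.e. 28 = 16 + 8 + 4.
217^1 ≡ 217 (mod 251)
217^2 ≡ 217^2 = 47089 ≡ 152 (mod 251)
217^4 ≡ 152^2 = 23104 ≡ 12 (mod 251)
217^8 ≡ 12^2 = 144 (mod 251)
217^16 ≡ 144^2 = 20736 ≡ 154 (mod 251)
217^28 = 217^16 * 217^8 * 217^4 ≡ 154 * 144 * 12 (mod 251).
Accumulate the product:
154 * 144 = 22176 ≡ 88
88 * 12 = 1056 ≡ 52

52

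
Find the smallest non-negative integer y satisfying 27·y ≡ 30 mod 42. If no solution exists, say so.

12

gcd(27, 42) = 3, and 3 | 30, so solutions exist.
Divide through by 3: 9·y ≡ 10 mod 14.
9⁻¹ ≡ 11 (mod 14).
y ≡ 11·10 ≡ 12 (mod 14).
The smallest non-negative solution is y = 12.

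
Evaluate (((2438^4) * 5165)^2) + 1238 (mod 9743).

(2438)^4 ≡ 6762 (mod 9743)
6762 * 5165 = 34925730 ≡ 6818 (mod 9743)
(6818)^2 ≡ 1271 (mod 9743)
1271 + 1238 = 2509

2509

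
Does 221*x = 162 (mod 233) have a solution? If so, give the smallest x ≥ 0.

gcd(221, 233) = 1, so a unique solution mod 233 exists.
221⁻¹ ≡ 97 (mod 233).
x ≡ 97*162 ≡ 103 (mod 233).

103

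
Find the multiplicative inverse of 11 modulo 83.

By the extended Euclidean algorithm:
83 = 7×11 + 6
11 = 1×6 + 5
6 = 1×5 + 1
5 = 5×1 + 0
gcd(11, 83) = 1, so the inverse exists.
Bézout: 1 = 2×83 − 15×11.
So 11⁻¹ ≡ −15 ≡ 68 (mod 83).

68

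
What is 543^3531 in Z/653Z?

267

3531 in binary is 110111001011, i.e. 3531 = 2048 + 1024 + 256 + 128 + 64 + 8 + 2 + 1.
543^1 ≡ 543 (mod 653)
543^2 ≡ 543^2 = 294849 ≡ 346 (mod 653)
543^4 ≡ 346^2 = 119716 ≡ 217 (mod 653)
543^8 ≡ 217^2 = 47089 ≡ 73 (mod 653)
543^16 ≡ 73^2 = 5329 ≡ 105 (mod 653)
543^32 ≡ 105^2 = 11025 ≡ 577 (mod 653)
543^64 ≡ 577^2 = 332929 ≡ 552 (mod 653)
543^128 ≡ 552^2 = 304704 ≡ 406 (mod 653)
543^256 ≡ 406^2 = 164836 ≡ 280 (mod 653)
543^512 ≡ 280^2 = 78400 ≡ 40 (mod 653)
543^1024 ≡ 40^2 = 1600 ≡ 294 (mod 653)
543^2048 ≡ 294^2 = 86436 ≡ 240 (mod 653)
543^3531 = 543^2048 · 543^1024 · 543^256 · 543^128 · 543^64 · 543^8 · 543^2 · 543^1 ≡ 240 · 294 · 280 · 406 · 552 · 73 · 346 · 543 (mod 653).
Accumulate the product:
240 · 294 = 70560 ≡ 36
36 · 280 = 10080 ≡ 285
285 · 406 = 115710 ≡ 129
129 · 552 = 71208 ≡ 31
31 · 73 = 2263 ≡ 304
304 · 346 = 105184 ≡ 51
51 · 543 = 27693 ≡ 267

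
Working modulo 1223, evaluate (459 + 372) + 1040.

648

459 + 372 = 831
831 + 1040 = 1871 ≡ 648 (mod 1223)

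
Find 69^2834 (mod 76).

2834 in binary is 101100010010, i.e. 2834 = 2048 + 512 + 256 + 16 + 2.
69^1 ≡ 69 (mod 76)
69^2 ≡ 69^2 = 4761 ≡ 49 (mod 76)
69^4 ≡ 49^2 = 2401 ≡ 45 (mod 76)
69^8 ≡ 45^2 = 2025 ≡ 49 (mod 76)
69^16 ≡ 49^2 = 2401 ≡ 45 (mod 76)
69^32 ≡ 45^2 = 2025 ≡ 49 (mod 76)
69^64 ≡ 49^2 = 2401 ≡ 45 (mod 76)
69^128 ≡ 45^2 = 2025 ≡ 49 (mod 76)
69^256 ≡ 49^2 = 2401 ≡ 45 (mod 76)
69^512 ≡ 45^2 = 2025 ≡ 49 (mod 76)
69^1024 ≡ 49^2 = 2401 ≡ 45 (mod 76)
69^2048 ≡ 45^2 = 2025 ≡ 49 (mod 76)
69^2834 = 69^2048 × 69^512 × 69^256 × 69^16 × 69^2 ≡ 49 × 49 × 45 × 45 × 49 (mod 76).
Accumulate the product:
49 × 49 = 2401 ≡ 45
45 × 45 = 2025 ≡ 49
49 × 45 = 2205 ≡ 1
1 × 49 = 49

49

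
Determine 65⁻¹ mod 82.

Apply the Euclidean algorithm and back-substitute:
82 = 1*65 + 17
65 = 3*17 + 14
17 = 1*14 + 3
14 = 4*3 + 2
3 = 1*2 + 1
2 = 2*1 + 0
gcd(65, 82) = 1, so the inverse exists.
Bézout: 1 = 23*82 − 29*65.
So 65⁻¹ ≡ −29 ≡ 53 (mod 82).

53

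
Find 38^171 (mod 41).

Using repeated squaring:
38^1 ≡ 38 (mod 41)
38^2 ≡ 38^2 = 1444 ≡ 9 (mod 41)
38^4 ≡ 9^2 = 81 ≡ 40 (mod 41)
38^8 ≡ 40^2 = 1600 ≡ 1 (mod 41)
38^16 ≡ 1^2 = 1 (mod 41)
38^32 ≡ 1^2 = 1 (mod 41)
38^64 ≡ 1^2 = 1 (mod 41)
38^128 ≡ 1^2 = 1 (mod 41)
38^171 = 38^128 · 38^32 · 38^8 · 38^2 · 38^1 ≡ 1 · 1 · 1 · 9 · 38 (mod 41).
Accumulate the product:
1 · 1 = 1
1 · 1 = 1
1 · 9 = 9
9 · 38 = 342 ≡ 14

14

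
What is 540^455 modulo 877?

By square-and-multiply:
455 in binary is 111000111, i.e. 455 = 256 + 128 + 64 + 4 + 2 + 1.
540^1 ≡ 540 (mod 877)
540^2 ≡ 540^2 = 291600 ≡ 436 (mod 877)
540^4 ≡ 436^2 = 190096 ≡ 664 (mod 877)
540^8 ≡ 664^2 = 440896 ≡ 642 (mod 877)
540^16 ≡ 642^2 = 412164 ≡ 851 (mod 877)
540^32 ≡ 851^2 = 724201 ≡ 676 (mod 877)
540^64 ≡ 676^2 = 456976 ≡ 59 (mod 877)
540^128 ≡ 59^2 = 3481 ≡ 850 (mod 877)
540^256 ≡ 850^2 = 722500 ≡ 729 (mod 877)
540^455 = 540^256 * 540^128 * 540^64 * 540^4 * 540^2 * 540^1 ≡ 729 * 850 * 59 * 664 * 436 * 540 (mod 877).
Accumulate the product:
729 * 850 = 619650 ≡ 488
488 * 59 = 28792 ≡ 728
728 * 664 = 483392 ≡ 165
165 * 436 = 71940 ≡ 26
26 * 540 = 14040 ≡ 8

8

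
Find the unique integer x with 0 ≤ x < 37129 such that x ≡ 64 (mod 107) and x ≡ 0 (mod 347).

32271

107⁻¹ mod 347: 107·120 ≡ 1 (mod 347), so 107⁻¹ ≡ 120.
x = 64 + 107·((0 − 64)·120 mod 347) = 64 + 107·301 = 32271.
Check: 32271 mod 107 = 64, 32271 mod 347 = 0. ✓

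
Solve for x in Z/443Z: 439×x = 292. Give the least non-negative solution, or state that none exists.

gcd(439, 443) = 1, so a unique solution mod 443 exists.
439⁻¹ ≡ 332 (mod 443).
x ≡ 332×292 ≡ 370 (mod 443).

370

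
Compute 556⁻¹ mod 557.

557 = 1·556 + 1
556 = 556·1 + 0
gcd(556, 557) = 1, so the inverse exists.
Back-substitute for 1:
1 = 1·557 − 1·556
So 556⁻¹ ≡ −1 ≡ 556 (mod 557).

556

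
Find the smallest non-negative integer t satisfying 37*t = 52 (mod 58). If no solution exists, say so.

gcd(37, 58) = 1, so a unique solution mod 58 exists.
37⁻¹ ≡ 11 (mod 58).
t ≡ 11*52 ≡ 50 (mod 58).

50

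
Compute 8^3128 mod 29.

By square-and-multiply:
3128 in binary is 110000111000, i.e. 3128 = 2048 + 1024 + 32 + 16 + 8.
8^1 ≡ 8 (mod 29)
8^2 ≡ 8^2 = 64 ≡ 6 (mod 29)
8^4 ≡ 6^2 = 36 ≡ 7 (mod 29)
8^8 ≡ 7^2 = 49 ≡ 20 (mod 29)
8^16 ≡ 20^2 = 400 ≡ 23 (mod 29)
8^32 ≡ 23^2 = 529 ≡ 7 (mod 29)
8^64 ≡ 7^2 = 49 ≡ 20 (mod 29)
8^128 ≡ 20^2 = 400 ≡ 23 (mod 29)
8^256 ≡ 23^2 = 529 ≡ 7 (mod 29)
8^512 ≡ 7^2 = 49 ≡ 20 (mod 29)
8^1024 ≡ 20^2 = 400 ≡ 23 (mod 29)
8^2048 ≡ 23^2 = 529 ≡ 7 (mod 29)
8^3128 = 8^2048 × 8^1024 × 8^32 × 8^16 × 8^8 ≡ 7 × 23 × 7 × 23 × 20 (mod 29).
Accumulate the product:
7 × 23 = 161 ≡ 16
16 × 7 = 112 ≡ 25
25 × 23 = 575 ≡ 24
24 × 20 = 480 ≡ 16

16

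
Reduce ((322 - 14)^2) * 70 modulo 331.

289

322 - 14 = 308
(308)^2 ≡ 198 (mod 331)
198 * 70 = 13860 ≡ 289 (mod 331)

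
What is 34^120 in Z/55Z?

120 in binary is 1111000, i.e. 120 = 64 + 32 + 16 + 8.
34^1 ≡ 34 (mod 55)
34^2 ≡ 34^2 = 1156 ≡ 1 (mod 55)
34^4 ≡ 1^2 = 1 (mod 55)
34^8 ≡ 1^2 = 1 (mod 55)
34^16 ≡ 1^2 = 1 (mod 55)
34^32 ≡ 1^2 = 1 (mod 55)
34^64 ≡ 1^2 = 1 (mod 55)
34^120 = 34^64 * 34^32 * 34^16 * 34^8 ≡ 1 * 1 * 1 * 1 (mod 55).
Accumulate the product:
1 * 1 = 1
1 * 1 = 1
1 * 1 = 1

1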